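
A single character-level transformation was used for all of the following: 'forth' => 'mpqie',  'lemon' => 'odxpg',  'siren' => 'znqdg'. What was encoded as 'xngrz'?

Treating letters as 0–25, the rule is x ↦ 9x + 19 (mod 26).
Decoding xngrz: x(23)→3·(23−19)≡12=m; n(13)→3·(13−19)≡8=i; g(6)→3·(6−19)≡13=n; r(17)→3·(17−19)≡20=u; z(25)→3·(25−19)≡18=s (all mod 26).

minus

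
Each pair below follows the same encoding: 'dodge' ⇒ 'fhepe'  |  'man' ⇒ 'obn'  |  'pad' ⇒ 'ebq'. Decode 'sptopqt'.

The output letters match the input read backwards, each shifted +1: dodge reversed is egdod. Two steps: reverse the string, then apply a Caesar shift of +1.
Reversing it on sptopqt: shift back: s−1=r, p−1=o, t−1=s, o−1=n, p−1=o, q−1=p, t−1=s → rosnops; then reverse → sponsor.

sponsor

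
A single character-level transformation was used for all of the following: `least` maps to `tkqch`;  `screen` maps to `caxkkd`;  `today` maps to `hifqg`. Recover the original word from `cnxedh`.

l(11)→t(19) and e(4)→k(10) fit y≡5x+16 (mod 26); the inverse of 5 mod 26 is 21. This is an affine cipher: with a=0,…,z=25, each position x becomes (5x+16) mod 26.
Undoing it on cnxedh: c(2)→21·(2−16)≡18=s; n(13)→21·(13−16)≡15=p; x(23)→21·(23−16)≡17=r; e(4)→21·(4−16)≡8=i; d(3)→21·(3−16)≡13=n; h(7)→21·(7−16)≡19=t (all mod 26).

sprint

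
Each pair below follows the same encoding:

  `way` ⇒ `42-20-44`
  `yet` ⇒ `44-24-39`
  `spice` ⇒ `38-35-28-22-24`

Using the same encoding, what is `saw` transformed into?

The number is (letter's place in the alphabet, a=1) + 19.
For saw: s=19→38, a=1→20, w=23→42.

38-20-42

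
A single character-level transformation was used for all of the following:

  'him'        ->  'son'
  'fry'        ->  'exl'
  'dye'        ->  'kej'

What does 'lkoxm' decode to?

grief

The output letters match the input read backwards, each shifted +6: him reversed is mih. The word is reversed, then every letter is shifted forward by 6.
Undoing it on lkoxm: shift back: l−6=f, k−6=e, o−6=i, x−6=r, m−6=g → feirg; then reverse → grief.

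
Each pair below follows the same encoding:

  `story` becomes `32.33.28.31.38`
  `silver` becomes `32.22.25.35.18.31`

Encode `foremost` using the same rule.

19.28.31.18.26.28.32.33

s is letter #19 and maps to 32: an offset of 13. The number is (letter's place in the alphabet, a=1) + 13.
On foremost: f=6→19, o=15→28, r=18→31, e=5→18, m=13→26, o=15→28, s=19→32, t=20→33.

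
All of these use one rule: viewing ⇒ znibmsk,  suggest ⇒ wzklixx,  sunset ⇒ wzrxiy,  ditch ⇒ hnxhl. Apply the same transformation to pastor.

tfwysw

Shifts by position in viewing: pos 0: v→z (+4), pos 1: i→n (+5), pos 2: e→i (+4), pos 3: w→b (+5) — repeating every 2. The shifts repeat in a cycle of length 2: positions 0,1,… shift by +4, +5, then the pattern repeats.
On pastor: p+4=t, a+5=f, s+4=w, t+5=y, o+4=s, r+5=w.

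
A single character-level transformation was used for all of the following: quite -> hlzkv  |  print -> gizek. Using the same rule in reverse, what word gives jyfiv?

It's a constant shift of +17 (ROT17).
Reversing it on jyfiv: j−17=s, y−17=h, f−17=o, i−17=r, v−17=e.

shore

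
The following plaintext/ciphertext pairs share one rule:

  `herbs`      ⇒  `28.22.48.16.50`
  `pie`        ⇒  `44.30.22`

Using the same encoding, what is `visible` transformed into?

56.30.50.30.16.36.22

h(#8)→28 and e(#5)→22: differences scale by 2, so n = 2·pos + 12. With a=1..z=26, the number is 2·pos + 12.
On visible: v=22→56, i=9→30, s=19→50, i=9→30, b=2→16, l=12→36, e=5→22.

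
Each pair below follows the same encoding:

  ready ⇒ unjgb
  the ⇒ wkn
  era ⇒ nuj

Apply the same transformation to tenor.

The shift depends on letter class: consonant r→u is +3, but vowel e→n is +9. The rule splits by letter class: vowels +9, consonants +3.
For tenor: t(cons)+3=w, e(vowel)+9=n, n(cons)+3=q, o(vowel)+9=x, r(cons)+3=u.

wnqxu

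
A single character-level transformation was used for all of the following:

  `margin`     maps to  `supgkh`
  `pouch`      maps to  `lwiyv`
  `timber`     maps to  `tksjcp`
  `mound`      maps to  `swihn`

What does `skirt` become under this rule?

m(12)→s(18) and a(0)→u(20) fit y≡15x+20 (mod 26); the inverse of 15 mod 26 is 7. Treating letters as 0–25, the rule is x ↦ 15x + 20 (mod 26).
Applying it to skirt: s(18)→15·18+20≡4=e; k(10)→15·10+20≡14=o; i(8)→15·8+20≡10=k; r(17)→15·17+20≡15=p; t(19)→15·19+20≡19=t (all mod 26).

eokpt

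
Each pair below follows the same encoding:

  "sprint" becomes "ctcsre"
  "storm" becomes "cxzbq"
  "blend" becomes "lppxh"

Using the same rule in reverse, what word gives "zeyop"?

Shifts by position in sprint: pos 0: s→c (+10), pos 1: p→t (+4), pos 2: r→c (+11), pos 3: i→s (+10), pos 4: n→r (+4), pos 5: t→e (+11) — repeating every 3. It's a Vigenère-style cipher with numeric key [10,4,11]: position i shifts by key[i mod 3].
Reversing it on zeyop: z−10=p, e−4=a, y−11=n, o−10=e, p−4=l.

panel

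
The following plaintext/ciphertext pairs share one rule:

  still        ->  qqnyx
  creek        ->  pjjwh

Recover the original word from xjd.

Read the word backwards and shift each letter +5.
Decoding xjd: shift back: x−5=s, j−5=e, d−5=y → sey; then reverse → yes.

yes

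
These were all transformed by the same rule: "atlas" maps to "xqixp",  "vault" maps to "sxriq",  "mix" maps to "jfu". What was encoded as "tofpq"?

Compare letters: a→x is +23, t→q is +23, l→i is +23 — a constant shift. Every letter moves 23 places later in the alphabet, wrapping around z→a.
Undoing it on tofpq: t−23=w, o−23=r, f−23=i, p−23=s, q−23=t.

wrist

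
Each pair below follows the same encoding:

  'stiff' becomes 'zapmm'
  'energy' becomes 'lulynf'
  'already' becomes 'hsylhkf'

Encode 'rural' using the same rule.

Compare letters: s→z is +7, t→a is +7, i→p is +7 — a constant shift. It's a constant shift of +7 (ROT7).
On rural: r+7=y, u+7=b, r+7=y, a+7=h, l+7=s.

ybyhs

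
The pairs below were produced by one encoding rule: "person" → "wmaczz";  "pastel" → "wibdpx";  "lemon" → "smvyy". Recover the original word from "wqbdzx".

pistol

In person: p→w is +7, e→m is +8, r→a is +9, s→c is +10 — the shift increases by 1 each position. Letter i (0-indexed) is shifted by i+7, so successive shifts are 7, 8, 9, ….
Undoing it on wqbdzx: w−7=p, q−8=i, b−9=s, d−10=t, z−11=o, x−12=l.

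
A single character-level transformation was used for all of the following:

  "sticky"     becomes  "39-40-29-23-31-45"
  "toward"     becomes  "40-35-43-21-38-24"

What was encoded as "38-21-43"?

raw

Each letter is replaced by its alphabet position (a=1..z=26) + 20.
Decoding 38-21-43: 38→(38−20)÷1=18=r, 21→(21−20)÷1=1=a, 43→(43−20)÷1=23=w.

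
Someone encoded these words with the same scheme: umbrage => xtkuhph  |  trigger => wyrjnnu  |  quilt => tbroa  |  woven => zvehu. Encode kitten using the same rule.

npcwlw

Shifts by position in umbrage: pos 0: u→x (+3), pos 1: m→t (+7), pos 2: b→k (+9), pos 3: r→u (+3), pos 4: a→h (+7), pos 5: g→p (+9) — repeating every 3. A repeating key of period 3 is used — shifts +3, +7, +9 over and over.
Applying it to kitten: k+3=n, i+7=p, t+9=c, t+3=w, e+7=l, n+9=w.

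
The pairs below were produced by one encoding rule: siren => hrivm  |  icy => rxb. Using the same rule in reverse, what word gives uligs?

forth

Each pair mirrors across the alphabet (s↔h, i↔r, r↔i): positions sum to 25. This is the alphabet-reversal cipher (Atbash): a becomes z, b becomes y, etc.
Reversing it on uligs: u↔f, l↔o, i↔r, g↔t, s↔h.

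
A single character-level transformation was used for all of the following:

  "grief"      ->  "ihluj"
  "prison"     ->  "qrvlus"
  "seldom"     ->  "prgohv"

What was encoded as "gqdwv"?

The word is reversed, then every letter is shifted forward by 3.
Undoing it on gqdwv: shift back: g−3=d, q−3=n, d−3=a, w−3=t, v−3=s → dnats; then reverse → stand.

stand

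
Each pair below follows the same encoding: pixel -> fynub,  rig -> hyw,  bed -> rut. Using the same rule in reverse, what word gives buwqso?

legacy

Compare letters: p→f is +16, i→y is +16, x→n is +16 — a constant shift. It's a constant shift of +16 (ROT16).
Undoing it on buwqso: b−16=l, u−16=e, w−16=g, q−16=a, s−16=c, o−16=y.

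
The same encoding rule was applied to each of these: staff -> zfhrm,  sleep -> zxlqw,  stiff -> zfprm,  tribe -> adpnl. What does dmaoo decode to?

watch

Shifts by position in staff: pos 0: s→z (+7), pos 1: t→f (+12), pos 2: a→h (+7), pos 3: f→r (+12) — repeating every 2. A repeating key of period 2 is used — shifts +7, +12 over and over.
Decoding dmaoo: d−7=w, m−12=a, a−7=t, o−12=c, o−7=h.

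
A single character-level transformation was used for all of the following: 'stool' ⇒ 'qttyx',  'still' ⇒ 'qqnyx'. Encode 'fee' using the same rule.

The output letters match the input read backwards, each shifted +5: stool reversed is loots. Read the word backwards and shift each letter +5.
For fee: reverse → eef; then shift: e+5=j, e+5=j, f+5=k.

jjk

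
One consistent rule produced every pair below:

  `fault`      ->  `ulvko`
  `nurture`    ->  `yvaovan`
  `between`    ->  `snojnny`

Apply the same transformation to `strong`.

hoafyb

f(5)→u(20) and a(0)→l(11) fit y≡7x+11 (mod 26); the inverse of 7 mod 26 is 15. Each letter's alphabet position (a=0..z=25) is mapped through 7·x+11 mod 26 — an affine cipher.
Applying it to strong: s(18)→7·18+11≡7=h; t(19)→7·19+11≡14=o; r(17)→7·17+11≡0=a; o(14)→7·14+11≡5=f; n(13)→7·13+11≡24=y; g(6)→7·6+11≡1=b (all mod 26).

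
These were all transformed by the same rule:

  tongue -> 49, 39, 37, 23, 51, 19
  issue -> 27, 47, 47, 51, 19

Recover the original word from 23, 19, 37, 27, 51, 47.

t(#20)→49 and o(#15)→39: differences scale by 2, so n = 2·pos + 9. The formula is n = 2×(alphabet index, a=1) + 9.
Undoing it on 23, 19, 37, 27, 51, 47: 23→(23−9)÷2=7=g, 19→(19−9)÷2=5=e, 37→(37−9)÷2=14=n, 27→(27−9)÷2=9=i, 51→(51−9)÷2=21=u, 47→(47−9)÷2=19=s.

genius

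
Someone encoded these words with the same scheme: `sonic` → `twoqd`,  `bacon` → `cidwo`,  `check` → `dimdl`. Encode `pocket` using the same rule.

Vowels shift forward by 8 and consonants shift forward by 1.
For pocket: p(cons)+1=q, o(vowel)+8=w, c(cons)+1=d, k(cons)+1=l, e(vowel)+8=m, t(cons)+1=u.

qwdlmu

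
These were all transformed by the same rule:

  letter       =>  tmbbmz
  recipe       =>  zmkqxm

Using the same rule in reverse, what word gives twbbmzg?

Every letter moves 8 places later in the alphabet, wrapping around z→a.
Decoding twbbmzg: t−8=l, w−8=o, b−8=t, b−8=t, m−8=e, z−8=r, g−8=y.

lottery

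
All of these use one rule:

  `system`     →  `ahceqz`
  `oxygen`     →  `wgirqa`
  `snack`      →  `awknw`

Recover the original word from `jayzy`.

The shift increases by 1 at each position, starting from +8: 8, 9, 10, ….
Decoding jayzy: j−8=b, a−9=r, y−10=o, z−11=o, y−12=m.

broom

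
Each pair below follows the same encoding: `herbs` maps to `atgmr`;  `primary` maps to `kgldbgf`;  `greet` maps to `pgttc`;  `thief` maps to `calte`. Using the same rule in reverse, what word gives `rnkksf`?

supply

This is an affine cipher: with a=0,…,z=25, each position x becomes (11x+1) mod 26.
Decoding rnkksf: r(17)→19·(17−1)≡18=s; n(13)→19·(13−1)≡20=u; k(10)→19·(10−1)≡15=p; k(10)→19·(10−1)≡15=p; s(18)→19·(18−1)≡11=l; f(5)→19·(5−1)≡24=y (all mod 26).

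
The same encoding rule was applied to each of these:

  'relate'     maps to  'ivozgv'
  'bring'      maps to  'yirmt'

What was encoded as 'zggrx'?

Letters are reflected about the middle of the alphabet (position → 25−position): Atbash.
Undoing it on zggrx: z↔a, g↔t, g↔t, r↔i, x↔c.

attic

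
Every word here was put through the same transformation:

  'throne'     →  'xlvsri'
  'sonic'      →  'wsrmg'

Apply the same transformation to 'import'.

Compare letters: t→x is +4, h→l is +4, r→v is +4 — a constant shift. Each letter is shifted forward by 4 in the alphabet (a Caesar shift of +4).
Applying it to import: i+4=m, m+4=q, p+4=t, o+4=s, r+4=v, t+4=x.

mqtsvx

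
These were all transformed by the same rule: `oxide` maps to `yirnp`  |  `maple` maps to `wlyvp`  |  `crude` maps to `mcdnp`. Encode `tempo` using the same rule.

dpvzz

Shifts by position in oxide: pos 0: o→y (+10), pos 1: x→i (+11), pos 2: i→r (+9), pos 3: d→n (+10), pos 4: e→p (+11) — repeating every 3. It's a Vigenère-style cipher with numeric key [10,11,9]: position i shifts by key[i mod 3].
For tempo: t+10=d, e+11=p, m+9=v, p+10=z, o+11=z.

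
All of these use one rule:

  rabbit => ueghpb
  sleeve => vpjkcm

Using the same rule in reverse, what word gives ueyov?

In rabbit: r→u is +3, a→e is +4, b→g is +5, b→h is +6 — the shift increases by 1 each position. The shift increases by 1 at each position, starting from +3: 3, 4, 5, ….
Decoding ueyov: u−3=r, e−4=a, y−5=t, o−6=i, v−7=o.

ratio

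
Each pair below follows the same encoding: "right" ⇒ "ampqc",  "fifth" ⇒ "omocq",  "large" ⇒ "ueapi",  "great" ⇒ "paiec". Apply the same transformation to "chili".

lqmum

The shift depends on letter class: consonant r→a is +9, but vowel i→m is +4. Two shifts are in play — +4 for a/e/i/o/u, +9 for every other letter.
On chili: c(cons)+9=l, h(cons)+9=q, i(vowel)+4=m, l(cons)+9=u, i(vowel)+4=m.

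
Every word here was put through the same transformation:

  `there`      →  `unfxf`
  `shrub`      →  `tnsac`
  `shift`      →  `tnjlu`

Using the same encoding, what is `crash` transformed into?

Shifts by position in there: pos 0: t→u (+1), pos 1: h→n (+6), pos 2: e→f (+1), pos 3: r→x (+6) — repeating every 2. A repeating key of period 2 is used — shifts +1, +6 over and over.
For crash: c+1=d, r+6=x, a+1=b, s+6=y, h+1=i.

dxbyi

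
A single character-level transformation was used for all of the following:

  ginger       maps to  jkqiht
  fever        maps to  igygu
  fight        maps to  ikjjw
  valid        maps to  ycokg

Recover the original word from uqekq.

Shifts by position in ginger: pos 0: g→j (+3), pos 1: i→k (+2), pos 2: n→q (+3), pos 3: g→i (+2) — repeating every 2. It's a Vigenère-style cipher with numeric key [3,2]: position i shifts by key[i mod 2].
Decoding uqekq: u−3=r, q−2=o, e−3=b, k−2=i, q−3=n.

robin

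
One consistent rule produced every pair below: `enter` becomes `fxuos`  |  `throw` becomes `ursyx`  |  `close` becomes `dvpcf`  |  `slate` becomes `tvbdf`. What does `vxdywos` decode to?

Shifts by position in enter: pos 0: e→f (+1), pos 1: n→x (+10), pos 2: t→u (+1), pos 3: e→o (+10) — repeating every 2. The shifts repeat in a cycle of length 2: positions 0,1,… shift by +1, +10, then the pattern repeats.
Undoing it on vxdywos: v−1=u, x−10=n, d−1=c, y−10=o, w−1=v, o−10=e, s−1=r.

uncover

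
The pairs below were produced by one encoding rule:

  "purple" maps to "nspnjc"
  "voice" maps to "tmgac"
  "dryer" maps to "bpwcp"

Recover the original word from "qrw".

sty

Compare letters: p→n is +24, u→s is +24, r→p is +24 — a constant shift. It's a constant shift of +24 (ROT24).
Undoing it on qrw: q−24=s, r−24=t, w−24=y.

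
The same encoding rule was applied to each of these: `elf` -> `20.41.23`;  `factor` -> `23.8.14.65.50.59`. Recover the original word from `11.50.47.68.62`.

bonus

e(#5)→20 and l(#12)→41: differences scale by 3, so n = 3·pos + 5. Each letter becomes 3×(its alphabet position, a=1..z=26) + 5.
Decoding 11.50.47.68.62: 11→(11−5)÷3=2=b, 50→(50−5)÷3=15=o, 47→(47−5)÷3=14=n, 68→(68−5)÷3=21=u, 62→(62−5)÷3=19=s.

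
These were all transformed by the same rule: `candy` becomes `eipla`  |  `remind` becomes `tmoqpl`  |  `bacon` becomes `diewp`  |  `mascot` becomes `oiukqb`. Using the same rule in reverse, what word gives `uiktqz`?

sailor

Shifts by position in candy: pos 0: c→e (+2), pos 1: a→i (+8), pos 2: n→p (+2), pos 3: d→l (+8) — repeating every 2. The shifts repeat in a cycle of length 2: positions 0,1,… shift by +2, +8, then the pattern repeats.
Decoding uiktqz: u−2=s, i−8=a, k−2=i, t−8=l, q−2=o, z−8=r.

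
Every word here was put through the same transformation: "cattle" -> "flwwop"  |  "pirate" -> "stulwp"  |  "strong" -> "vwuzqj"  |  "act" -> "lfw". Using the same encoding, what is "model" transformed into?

pzgpo

The shift depends on letter class: consonant c→f is +3, but vowel a→l is +11. The rule splits by letter class: vowels +11, consonants +3.
Applying it to model: m(cons)+3=p, o(vowel)+11=z, d(cons)+3=g, e(vowel)+11=p, l(cons)+3=o.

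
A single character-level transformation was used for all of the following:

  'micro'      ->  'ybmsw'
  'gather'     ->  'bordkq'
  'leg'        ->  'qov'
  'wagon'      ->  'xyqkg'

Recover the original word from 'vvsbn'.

drill

The output letters match the input read backwards, each shifted +10: micro reversed is orcim. Read the word backwards and shift each letter +10.
Undoing it on vvsbn: shift back: v−10=l, v−10=l, s−10=i, b−10=r, n−10=d → llird; then reverse → drill.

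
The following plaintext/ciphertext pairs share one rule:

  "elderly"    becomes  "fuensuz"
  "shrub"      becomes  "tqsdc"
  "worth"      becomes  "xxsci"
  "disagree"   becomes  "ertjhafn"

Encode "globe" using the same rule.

Shifts by position in elderly: pos 0: e→f (+1), pos 1: l→u (+9), pos 2: d→e (+1), pos 3: e→n (+9) — repeating every 2. A repeating key of period 2 is used — shifts +1, +9 over and over.
Applying it to globe: g+1=h, l+9=u, o+1=p, b+9=k, e+1=f.

hupkf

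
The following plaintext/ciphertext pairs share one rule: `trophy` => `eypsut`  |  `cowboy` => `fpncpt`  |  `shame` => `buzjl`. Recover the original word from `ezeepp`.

Treating letters as 0–25, the rule is x ↦ 3x + 25 (mod 26).
Decoding ezeepp: e(4)→9·(4−25)≡19=t; z(25)→9·(25−25)≡0=a; e(4)→9·(4−25)≡19=t; e(4)→9·(4−25)≡19=t; p(15)→9·(15−25)≡14=o; p(15)→9·(15−25)≡14=o (all mod 26).

tattoo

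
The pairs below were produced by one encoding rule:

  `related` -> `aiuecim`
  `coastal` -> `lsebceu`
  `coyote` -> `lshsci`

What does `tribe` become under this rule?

The rule splits by letter class: vowels +4, consonants +9.
On tribe: t(cons)+9=c, r(cons)+9=a, i(vowel)+4=m, b(cons)+9=k, e(vowel)+4=i.

camki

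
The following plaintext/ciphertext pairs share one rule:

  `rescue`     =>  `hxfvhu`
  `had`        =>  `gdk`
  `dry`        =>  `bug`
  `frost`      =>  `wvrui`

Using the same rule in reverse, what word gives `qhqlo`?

The output letters match the input read backwards, each shifted +3: rescue reversed is eucser. Two steps: reverse the string, then apply a Caesar shift of +3.
Undoing it on qhqlo: shift back: q−3=n, h−3=e, q−3=n, l−3=i, o−3=l → nenil; then reverse → linen.

linen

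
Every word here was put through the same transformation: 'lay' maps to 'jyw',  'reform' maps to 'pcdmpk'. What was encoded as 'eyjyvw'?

Compare letters: l→j is +24, a→y is +24, y→w is +24 — a constant shift. Every letter moves 24 places later in the alphabet, wrapping around z→a.
Decoding eyjyvw: e−24=g, y−24=a, j−24=l, y−24=a, v−24=x, w−24=y.

galaxy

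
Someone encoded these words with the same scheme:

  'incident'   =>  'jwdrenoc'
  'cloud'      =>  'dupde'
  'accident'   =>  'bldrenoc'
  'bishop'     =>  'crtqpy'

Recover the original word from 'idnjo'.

human

Shifts by position in incident: pos 0: i→j (+1), pos 1: n→w (+9), pos 2: c→d (+1), pos 3: i→r (+9) — repeating every 2. It's a Vigenère-style cipher with numeric key [1,9]: position i shifts by key[i mod 2].
Decoding idnjo: i−1=h, d−9=u, n−1=m, j−9=a, o−1=n.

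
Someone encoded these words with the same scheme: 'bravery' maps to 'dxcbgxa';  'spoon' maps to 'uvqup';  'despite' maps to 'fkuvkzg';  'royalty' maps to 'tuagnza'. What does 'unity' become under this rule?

wtkza

Shifts by position in bravery: pos 0: b→d (+2), pos 1: r→x (+6), pos 2: a→c (+2), pos 3: v→b (+6) — repeating every 2. The shifts repeat in a cycle of length 2: positions 0,1,… shift by +2, +6, then the pattern repeats.
Applying it to unity: u+2=w, n+6=t, i+2=k, t+6=z, y+2=a.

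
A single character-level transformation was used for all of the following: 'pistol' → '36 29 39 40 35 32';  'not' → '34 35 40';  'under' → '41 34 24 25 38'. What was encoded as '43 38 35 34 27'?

p is letter #16 and maps to 36: an offset of 20. Each letter is replaced by its alphabet position (a=1..z=26) + 20.
Reversing it on 43 38 35 34 27: 43→(43−20)÷1=23=w, 38→(38−20)÷1=18=r, 35→(35−20)÷1=15=o, 34→(34−20)÷1=14=n, 27→(27−20)÷1=7=g.

wrong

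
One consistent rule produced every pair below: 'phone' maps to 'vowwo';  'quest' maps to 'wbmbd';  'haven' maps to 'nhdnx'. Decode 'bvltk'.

vodka

In phone: p→v is +6, h→o is +7, o→w is +8, n→w is +9 — the shift increases by 1 each position. Each letter shifts forward by (position + 6), i.e. 6, 7, 8, … — the shift grows by one for each successive letter.
Reversing it on bvltk: b−6=v, v−7=o, l−8=d, t−9=k, k−10=a.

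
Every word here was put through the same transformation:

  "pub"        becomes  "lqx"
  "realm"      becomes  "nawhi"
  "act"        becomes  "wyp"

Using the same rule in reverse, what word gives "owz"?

Compare letters: p→l is +22, u→q is +22, b→x is +22 — a constant shift. It's a constant shift of +22 (ROT22).
Undoing it on owz: o−22=s, w−22=a, z−22=d.

sad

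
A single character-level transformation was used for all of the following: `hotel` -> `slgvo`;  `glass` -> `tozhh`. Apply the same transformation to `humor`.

sfnli

Each pair mirrors across the alphabet (h↔s, o↔l, t↔g): positions sum to 25. Letters are reflected about the middle of the alphabet (position → 25−position): Atbash.
For humor: h↔s, u↔f, m↔n, o↔l, r↔i.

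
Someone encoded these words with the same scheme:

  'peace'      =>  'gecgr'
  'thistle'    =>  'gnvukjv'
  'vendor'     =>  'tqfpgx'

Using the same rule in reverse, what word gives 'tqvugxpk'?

The output letters match the input read backwards, each shifted +2: peace reversed is ecaep. The word is reversed, then every letter is shifted forward by 2.
Undoing it on tqvugxpk: shift back: t−2=r, q−2=o, v−2=t, u−2=s, g−2=e, x−2=v, p−2=n, k−2=i → rotsevni; then reverse → investor.

investor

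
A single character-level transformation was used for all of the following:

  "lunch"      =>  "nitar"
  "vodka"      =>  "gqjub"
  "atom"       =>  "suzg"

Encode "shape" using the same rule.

kvgny

Read the word backwards and shift each letter +6.
Applying it to shape: reverse → epahs; then shift: e+6=k, p+6=v, a+6=g, h+6=n, s+6=y.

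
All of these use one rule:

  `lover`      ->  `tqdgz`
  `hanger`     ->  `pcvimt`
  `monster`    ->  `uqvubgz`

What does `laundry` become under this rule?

It's a Vigenère-style cipher with numeric key [8,2]: position i shifts by key[i mod 2].
For laundry: l+8=t, a+2=c, u+8=c, n+2=p, d+8=l, r+2=t, y+8=g.

tccpltg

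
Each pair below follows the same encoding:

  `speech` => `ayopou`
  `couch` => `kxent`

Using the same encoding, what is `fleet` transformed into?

nuopf

In speech: s→a is +8, p→y is +9, e→o is +10, e→p is +11 — the shift increases by 1 each position. Letter i (0-indexed) is shifted by i+8, so successive shifts are 8, 9, 10, ….
On fleet: f+8=n, l+9=u, e+10=o, e+11=p, t+12=f.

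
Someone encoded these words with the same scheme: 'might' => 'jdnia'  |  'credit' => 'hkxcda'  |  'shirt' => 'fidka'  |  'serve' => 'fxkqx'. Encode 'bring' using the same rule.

mkden

m(12)→j(9) and i(8)→d(3) fit y≡21x+17 (mod 26); the inverse of 21 mod 26 is 5. Treating letters as 0–25, the rule is x ↦ 21x + 17 (mod 26).
Applying it to bring: b(1)→21·1+17≡12=m; r(17)→21·17+17≡10=k; i(8)→21·8+17≡3=d; n(13)→21·13+17≡4=e; g(6)→21·6+17≡13=n (all mod 26).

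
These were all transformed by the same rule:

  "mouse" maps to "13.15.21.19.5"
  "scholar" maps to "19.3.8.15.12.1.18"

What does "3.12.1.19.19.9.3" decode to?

classic

m is letter #13 and maps to 13: an offset of 0. Each letter is replaced by its alphabet position (a=1, b=2, …, z=26).
Reversing it on 3.12.1.19.19.9.3: 3=c, 12=l, 1=a, 19=s, 19=s, 9=i, 3=c.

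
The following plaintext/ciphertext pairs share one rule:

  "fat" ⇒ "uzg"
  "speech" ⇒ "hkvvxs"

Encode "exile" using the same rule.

vcrov

Each pair mirrors across the alphabet (f↔u, a↔z, t↔g): positions sum to 25. Letters are reflected about the middle of the alphabet (position → 25−position): Atbash.
On exile: e↔v, x↔c, i↔r, l↔o, e↔v.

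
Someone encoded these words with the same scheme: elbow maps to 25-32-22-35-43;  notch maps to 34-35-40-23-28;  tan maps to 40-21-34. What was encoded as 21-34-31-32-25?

ankle

e is letter #5 and maps to 25: an offset of 20. The number is (letter's place in the alphabet, a=1) + 20.
Reversing it on 21-34-31-32-25: 21→(21−20)÷1=1=a, 34→(34−20)÷1=14=n, 31→(31−20)÷1=11=k, 32→(32−20)÷1=12=l, 25→(25−20)÷1=5=e.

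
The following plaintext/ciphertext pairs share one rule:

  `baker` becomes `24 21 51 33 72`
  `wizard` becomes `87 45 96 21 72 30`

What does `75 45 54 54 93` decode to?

silly

b(#2)→24 and a(#1)→21: differences scale by 3, so n = 3·pos + 18. With a=1..z=26, the number is 3·pos + 18.
Undoing it on 75 45 54 54 93: 75→(75−18)÷3=19=s, 45→(45−18)÷3=9=i, 54→(54−18)÷3=12=l, 54→(54−18)÷3=12=l, 93→(93−18)÷3=25=y.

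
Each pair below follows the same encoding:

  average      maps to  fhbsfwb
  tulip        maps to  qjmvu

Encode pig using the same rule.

hjq

Two steps: reverse the string, then apply a Caesar shift of +1.
For pig: reverse → gip; then shift: g+1=h, i+1=j, p+1=q.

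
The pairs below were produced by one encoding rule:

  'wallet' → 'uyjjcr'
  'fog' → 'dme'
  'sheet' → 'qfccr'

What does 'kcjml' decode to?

melon

Compare letters: w→u is +24, a→y is +24, l→j is +24 — a constant shift. Each letter is shifted forward by 24 in the alphabet (a Caesar shift of +24).
Reversing it on kcjml: k−24=m, c−24=e, j−24=l, m−24=o, l−24=n.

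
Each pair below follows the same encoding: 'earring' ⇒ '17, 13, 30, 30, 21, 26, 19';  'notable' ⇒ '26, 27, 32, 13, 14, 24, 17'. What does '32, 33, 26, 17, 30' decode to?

tuner

e is letter #5 and maps to 17: an offset of 12. Each letter is replaced by its alphabet position (a=1..z=26) + 12.
Decoding 32, 33, 26, 17, 30: 32→(32−12)÷1=20=t, 33→(33−12)÷1=21=u, 26→(26−12)÷1=14=n, 17→(17−12)÷1=5=e, 30→(30−12)÷1=18=r.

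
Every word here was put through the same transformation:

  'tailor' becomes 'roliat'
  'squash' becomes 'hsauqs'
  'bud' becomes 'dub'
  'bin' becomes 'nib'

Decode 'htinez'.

zenith

The output letters match the input read backwards: tailor reversed is roliat. The word is simply reversed.
Undoing it on htinez: then reverse → zenith.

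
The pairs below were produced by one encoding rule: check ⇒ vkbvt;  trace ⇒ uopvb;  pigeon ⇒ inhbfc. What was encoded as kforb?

c(2)→v(21) and h(7)→k(10) fit y≡3x+15 (mod 26); the inverse of 3 mod 26 is 9. Each letter's alphabet position (a=0..z=25) is mapped through 3·x+15 mod 26 — an affine cipher.
Decoding kforb: k(10)→9·(10−15)≡7=h; f(5)→9·(5−15)≡14=o; o(14)→9·(14−15)≡17=r; r(17)→9·(17−15)≡18=s; b(1)→9·(1−15)≡4=e (all mod 26).

horse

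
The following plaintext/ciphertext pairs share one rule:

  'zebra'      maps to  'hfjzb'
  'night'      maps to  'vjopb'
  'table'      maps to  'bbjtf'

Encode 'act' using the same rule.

bkb

The shift depends on letter class: consonant z→h is +8, but vowel e→f is +1. The rule splits by letter class: vowels +1, consonants +8.
On act: a(vowel)+1=b, c(cons)+8=k, t(cons)+8=b.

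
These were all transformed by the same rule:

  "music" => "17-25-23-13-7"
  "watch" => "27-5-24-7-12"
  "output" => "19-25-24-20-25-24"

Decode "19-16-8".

old

m is letter #13 and maps to 17: an offset of 4. Letters become their 1-based position plus 4 (so a→5, b→6, …).
Decoding 19-16-8: 19→(19−4)÷1=15=o, 16→(16−4)÷1=12=l, 8→(8−4)÷1=4=d.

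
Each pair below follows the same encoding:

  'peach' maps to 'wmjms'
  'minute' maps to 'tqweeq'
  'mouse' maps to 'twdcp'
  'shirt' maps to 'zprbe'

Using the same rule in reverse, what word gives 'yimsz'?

In peach: p→w is +7, e→m is +8, a→j is +9, c→m is +10 — the shift increases by 1 each position. Letter i (0-indexed) is shifted by i+7, so successive shifts are 7, 8, 9, ….
Decoding yimsz: y−7=r, i−8=a, m−9=d, s−10=i, z−11=o.

radio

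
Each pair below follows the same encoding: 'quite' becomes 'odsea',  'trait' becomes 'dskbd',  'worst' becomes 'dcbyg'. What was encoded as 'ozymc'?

scope

The output letters match the input read backwards, each shifted +10: quite reversed is etiuq. Read the word backwards and shift each letter +10.
Undoing it on ozymc: shift back: o−10=e, z−10=p, y−10=o, m−10=c, c−10=s → epocs; then reverse → scope.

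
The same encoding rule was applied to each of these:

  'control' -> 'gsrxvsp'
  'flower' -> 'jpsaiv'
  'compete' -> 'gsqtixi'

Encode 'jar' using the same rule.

nev

It's a constant shift of +4 (ROT4).
Applying it to jar: j+4=n, a+4=e, r+4=v.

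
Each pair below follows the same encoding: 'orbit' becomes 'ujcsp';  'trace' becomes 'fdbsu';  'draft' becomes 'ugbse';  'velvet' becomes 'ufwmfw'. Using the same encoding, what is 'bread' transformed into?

ebfsc

The output letters match the input read backwards, each shifted +1: orbit reversed is tibro. Read the word backwards and shift each letter +1.
For bread: reverse → daerb; then shift: d+1=e, a+1=b, e+1=f, r+1=s, b+1=c.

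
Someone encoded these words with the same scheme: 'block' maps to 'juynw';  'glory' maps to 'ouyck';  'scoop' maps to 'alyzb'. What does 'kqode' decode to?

Each letter shifts forward by (position + 8), i.e. 8, 9, 10, … — the shift grows by one for each successive letter.
Decoding kqode: k−8=c, q−9=h, o−10=e, d−11=s, e−12=s.

chess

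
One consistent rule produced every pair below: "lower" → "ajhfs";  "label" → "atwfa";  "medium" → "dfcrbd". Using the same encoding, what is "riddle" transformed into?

Each letter's alphabet position (a=0..z=25) is mapped through 3·x+19 mod 26 — an affine cipher.
On riddle: r(17)→3·17+19≡18=s; i(8)→3·8+19≡17=r; d(3)→3·3+19≡2=c; d(3)→3·3+19≡2=c; l(11)→3·11+19≡0=a; e(4)→3·4+19≡5=f (all mod 26).

srccaf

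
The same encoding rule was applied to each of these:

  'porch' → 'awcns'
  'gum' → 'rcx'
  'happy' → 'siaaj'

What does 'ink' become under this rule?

The shift depends on letter class: consonant p→a is +11, but vowel o→w is +8. Two shifts are in play — +8 for a/e/i/o/u, +11 for every other letter.
For ink: i(vowel)+8=q, n(cons)+11=y, k(cons)+11=v.

qyv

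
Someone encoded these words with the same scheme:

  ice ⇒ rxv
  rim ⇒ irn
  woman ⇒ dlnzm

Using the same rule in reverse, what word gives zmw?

and

Each pair mirrors across the alphabet (i↔r, c↔x, e↔v): positions sum to 25. Letters are reflected about the middle of the alphabet (position → 25−position): Atbash.
Undoing it on zmw: z↔a, m↔n, w↔d.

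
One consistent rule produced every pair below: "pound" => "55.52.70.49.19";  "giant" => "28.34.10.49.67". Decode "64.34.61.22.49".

p(#16)→55 and o(#15)→52: differences scale by 3, so n = 3·pos + 7. With a=1..z=26, the number is 3·pos + 7.
Decoding 64.34.61.22.49: 64→(64−7)÷3=19=s, 34→(34−7)÷3=9=i, 61→(61−7)÷3=18=r, 22→(22−7)÷3=5=e, 49→(49−7)÷3=14=n.

siren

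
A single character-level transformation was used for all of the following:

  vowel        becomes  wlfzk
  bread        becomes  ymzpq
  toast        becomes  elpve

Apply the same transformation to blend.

ykzcq

v(21)→w(22) and o(14)→l(11) fit y≡9x+15 (mod 26); the inverse of 9 mod 26 is 3. This is an affine cipher: with a=0,…,z=25, each position x becomes (9x+15) mod 26.
For blend: b(1)→9·1+15≡24=y; l(11)→9·11+15≡10=k; e(4)→9·4+15≡25=z; n(13)→9·13+15≡2=c; d(3)→9·3+15≡16=q (all mod 26).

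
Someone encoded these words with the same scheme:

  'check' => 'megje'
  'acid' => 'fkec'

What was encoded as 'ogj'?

hem

The output letters match the input read backwards, each shifted +2: check reversed is kcehc. The word is reversed, then every letter is shifted forward by 2.
Reversing it on ogj: shift back: o−2=m, g−2=e, j−2=h → meh; then reverse → hem.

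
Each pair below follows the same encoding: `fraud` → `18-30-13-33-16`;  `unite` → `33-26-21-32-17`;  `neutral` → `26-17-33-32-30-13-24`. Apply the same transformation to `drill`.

16-30-21-24-24

Each letter is replaced by its alphabet position (a=1..z=26) + 12.
On drill: d=4→16, r=18→30, i=9→21, l=12→24, l=12→24.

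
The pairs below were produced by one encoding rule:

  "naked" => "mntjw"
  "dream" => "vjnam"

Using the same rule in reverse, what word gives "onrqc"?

The output letters match the input read backwards, each shifted +9: naked reversed is dekan. Read the word backwards and shift each letter +9.
Reversing it on onrqc: shift back: o−9=f, n−9=e, r−9=i, q−9=h, c−9=t → feiht; then reverse → thief.

thief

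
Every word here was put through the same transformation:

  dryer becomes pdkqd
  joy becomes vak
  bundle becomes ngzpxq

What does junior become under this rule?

Compare letters: d→p is +12, r→d is +12, y→k is +12 — a constant shift. Every letter moves 12 places later in the alphabet, wrapping around z→a.
Applying it to junior: j+12=v, u+12=g, n+12=z, i+12=u, o+12=a, r+12=d.

vgzuad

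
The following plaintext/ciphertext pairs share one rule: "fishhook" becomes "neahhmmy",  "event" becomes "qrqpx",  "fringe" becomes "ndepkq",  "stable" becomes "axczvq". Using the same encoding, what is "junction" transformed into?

bupwxemp

f(5)→n(13) and i(8)→e(4) fit y≡23x+2 (mod 26); the inverse of 23 mod 26 is 17. Each letter's alphabet position (a=0..z=25) is mapped through 23·x+2 mod 26 — an affine cipher.
On junction: j(9)→23·9+2≡1=b; u(20)→23·20+2≡20=u; n(13)→23·13+2≡15=p; c(2)→23·2+2≡22=w; t(19)→23·19+2≡23=x; i(8)→23·8+2≡4=e; o(14)→23·14+2≡12=m; n(13)→23·13+2≡15=p (all mod 26).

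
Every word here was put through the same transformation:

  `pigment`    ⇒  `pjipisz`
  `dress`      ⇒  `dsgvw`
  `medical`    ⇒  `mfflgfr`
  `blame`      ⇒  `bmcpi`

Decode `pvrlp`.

pupil

In pigment: p→p is +0, i→j is +1, g→i is +2, m→p is +3 — the shift increases by 1 each position. The shift increases by 1 at each position, starting from +0: 0, 1, 2, ….
Reversing it on pvrlp: p−0=p, v−1=u, r−2=p, l−3=i, p−4=l.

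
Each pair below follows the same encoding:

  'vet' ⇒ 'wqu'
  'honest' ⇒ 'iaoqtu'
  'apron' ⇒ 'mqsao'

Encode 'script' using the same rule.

The shift depends on letter class: consonant v→w is +1, but vowel e→q is +12. Vowels shift forward by 12 and consonants shift forward by 1.
Applying it to script: s(cons)+1=t, c(cons)+1=d, r(cons)+1=s, i(vowel)+12=u, p(cons)+1=q, t(cons)+1=u.

tdsuqu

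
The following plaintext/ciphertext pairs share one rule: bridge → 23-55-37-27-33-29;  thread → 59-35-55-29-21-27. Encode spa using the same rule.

b(#2)→23 and r(#18)→55: differences scale by 2, so n = 2·pos + 19. The formula is n = 2×(alphabet index, a=1) + 19.
On spa: s=19→57, p=16→51, a=1→21.

57-51-21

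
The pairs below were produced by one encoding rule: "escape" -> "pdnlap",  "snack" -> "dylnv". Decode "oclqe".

draft

Compare letters: e→p is +11, s→d is +11, c→n is +11 — a constant shift. Each letter is shifted forward by 11 in the alphabet (a Caesar shift of +11).
Undoing it on oclqe: o−11=d, c−11=r, l−11=a, q−11=f, e−11=t.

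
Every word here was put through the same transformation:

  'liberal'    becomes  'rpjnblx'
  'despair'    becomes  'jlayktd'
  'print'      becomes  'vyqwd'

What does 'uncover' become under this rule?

aukxfpd

In liberal: l→r is +6, i→p is +7, b→j is +8, e→n is +9 — the shift increases by 1 each position. Each letter shifts forward by (position + 6), i.e. 6, 7, 8, … — the shift grows by one for each successive letter.
Applying it to uncover: u+6=a, n+7=u, c+8=k, o+9=x, v+10=f, e+11=p, r+12=d.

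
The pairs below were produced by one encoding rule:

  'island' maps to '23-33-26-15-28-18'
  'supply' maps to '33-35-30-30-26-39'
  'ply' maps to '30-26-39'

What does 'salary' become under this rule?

i is letter #9 and maps to 23: an offset of 14. The number is (letter's place in the alphabet, a=1) + 14.
Applying it to salary: s=19→33, a=1→15, l=12→26, a=1→15, r=18→32, y=25→39.

33-15-26-15-32-39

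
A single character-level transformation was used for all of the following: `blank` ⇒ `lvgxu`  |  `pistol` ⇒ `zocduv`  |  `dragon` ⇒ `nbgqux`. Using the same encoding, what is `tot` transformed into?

dud

The shift depends on letter class: consonant b→l is +10, but vowel a→g is +6. The rule splits by letter class: vowels +6, consonants +10.
For tot: t(cons)+10=d, o(vowel)+6=u, t(cons)+10=d.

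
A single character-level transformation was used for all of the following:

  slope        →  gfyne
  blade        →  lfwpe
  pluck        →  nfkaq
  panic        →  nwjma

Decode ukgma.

s(18)→g(6) and l(11)→f(5) fit y≡15x+22 (mod 26); the inverse of 15 mod 26 is 7. Treating letters as 0–25, the rule is x ↦ 15x + 22 (mod 26).
Reversing it on ukgma: u(20)→7·(20−22)≡12=m; k(10)→7·(10−22)≡20=u; g(6)→7·(6−22)≡18=s; m(12)→7·(12−22)≡8=i; a(0)→7·(0−22)≡2=c (all mod 26).

music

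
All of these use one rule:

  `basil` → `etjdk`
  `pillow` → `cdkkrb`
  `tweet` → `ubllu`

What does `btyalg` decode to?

warden

Treating letters as 0–25, the rule is x ↦ 11x + 19 (mod 26).
Decoding btyalg: b(1)→19·(1−19)≡22=w; t(19)→19·(19−19)≡0=a; y(24)→19·(24−19)≡17=r; a(0)→19·(0−19)≡3=d; l(11)→19·(11−19)≡4=e; g(6)→19·(6−19)≡13=n (all mod 26).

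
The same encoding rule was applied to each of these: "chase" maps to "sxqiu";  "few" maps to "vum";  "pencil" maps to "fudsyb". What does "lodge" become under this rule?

betwu

Each letter is shifted forward by 16 in the alphabet (a Caesar shift of +16).
For lodge: l+16=b, o+16=e, d+16=t, g+16=w, e+16=u.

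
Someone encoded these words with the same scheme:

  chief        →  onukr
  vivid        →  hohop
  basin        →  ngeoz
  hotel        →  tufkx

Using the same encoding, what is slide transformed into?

Shifts by position in chief: pos 0: c→o (+12), pos 1: h→n (+6), pos 2: i→u (+12), pos 3: e→k (+6) — repeating every 2. The shifts repeat in a cycle of length 2: positions 0,1,… shift by +12, +6, then the pattern repeats.
Applying it to slide: s+12=e, l+6=r, i+12=u, d+6=j, e+12=q.

erujq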